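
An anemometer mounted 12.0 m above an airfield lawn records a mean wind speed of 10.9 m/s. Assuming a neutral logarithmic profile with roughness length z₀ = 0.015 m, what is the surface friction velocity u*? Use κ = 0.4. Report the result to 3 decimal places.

u* ≈ 0.652 m/s

Log law: V(z) = (u*/κ) · ln(z/z₀) ⇒ u* = κ · V / ln(z/z₀)
u* = 0.4 × 10.9 / ln(12.0/0.015) = 0.4 × 10.9 / 6.6846
   = 4.3600 / 6.6846 = 0.6522 m/s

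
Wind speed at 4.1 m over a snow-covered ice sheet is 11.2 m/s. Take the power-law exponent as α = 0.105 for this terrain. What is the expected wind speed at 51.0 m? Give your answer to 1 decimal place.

Power-law profile: V₂ = V₁ · (z₂/z₁)^α
V₂ = 11.2 × (51.0/4.1)^0.105 = 11.2 × (12.4390)^0.105
    = 11.2 × 1.3030 = 14.5939 m/s

14.6 m/s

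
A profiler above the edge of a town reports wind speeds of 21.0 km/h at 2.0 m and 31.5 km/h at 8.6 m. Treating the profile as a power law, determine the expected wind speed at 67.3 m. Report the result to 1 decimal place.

55.8 km/h

First find α: α = ln(V₂/V₁)/ln(z₂/z₁) = ln(31.5/21.0)/ln(8.6/2.0) = 0.40547/1.45862 = 0.2780
Extrapolate from 8.6 m to 67.3 m: V₃ = 31.5 × (67.3/8.6)^0.2780 = 31.5 × 1.7717 = 55.8072 km/h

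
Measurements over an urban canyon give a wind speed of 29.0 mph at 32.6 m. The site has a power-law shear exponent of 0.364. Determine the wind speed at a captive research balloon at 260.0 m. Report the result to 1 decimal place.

61.8 mph

Power-law profile: V₂ = V₁ · (z₂/z₁)^α
V₂ = 29.0 × (260.0/32.6)^0.364 = 29.0 × (7.9755)^0.364
    = 29.0 × 2.1293 = 61.7500 mph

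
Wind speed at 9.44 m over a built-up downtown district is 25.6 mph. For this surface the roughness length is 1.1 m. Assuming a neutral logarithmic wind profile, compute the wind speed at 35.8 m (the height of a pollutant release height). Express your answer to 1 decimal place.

Log law: V(z) ∝ ln(z/z₀), so V₂/V₁ = ln(z₂/z₀) / ln(z₁/z₀).
ln(35.8/1.1) = 3.4826, ln(9.44/1.1) = 2.1496
V₂ = 25.6 × 3.4826/2.1496 = 25.6 × 1.6201 = 41.4745 mph

41.5 mph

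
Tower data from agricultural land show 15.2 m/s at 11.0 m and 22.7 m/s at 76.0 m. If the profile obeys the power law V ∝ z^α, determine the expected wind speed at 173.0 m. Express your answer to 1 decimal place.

26.9 m/s

First find α: α = ln(V₂/V₁)/ln(z₂/z₁) = ln(22.7/15.2)/ln(76.0/11.0) = 0.40107/1.93284 = 0.2075
Extrapolate from 76.0 m to 173.0 m: V₃ = 22.7 × (173.0/76.0)^0.2075 = 22.7 × 1.1861 = 26.9248 m/s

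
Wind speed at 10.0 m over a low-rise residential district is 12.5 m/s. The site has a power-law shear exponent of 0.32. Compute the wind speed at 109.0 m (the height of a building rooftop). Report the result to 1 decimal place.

Power-law profile: V₂ = V₁ · (z₂/z₁)^α
V₂ = 12.5 × (109.0/10.0)^0.32 = 12.5 × (10.9000)^0.32
    = 12.5 × 2.1477 = 26.8464 m/s

26.8 m/s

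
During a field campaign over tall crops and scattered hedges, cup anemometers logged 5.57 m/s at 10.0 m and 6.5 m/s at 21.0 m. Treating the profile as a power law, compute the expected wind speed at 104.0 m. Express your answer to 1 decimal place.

First find α: α = ln(V₂/V₁)/ln(z₂/z₁) = ln(6.5/5.57)/ln(21.0/10.0) = 0.15441/0.74194 = 0.2081
Extrapolate from 21.0 m to 104.0 m: V₃ = 6.5 × (104.0/21.0)^0.2081 = 6.5 × 1.3951 = 9.0680 m/s

9.1 m/s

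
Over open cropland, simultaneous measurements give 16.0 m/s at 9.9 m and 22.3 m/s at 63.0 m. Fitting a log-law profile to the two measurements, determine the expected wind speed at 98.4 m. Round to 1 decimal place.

Log law: V ∝ ln(z/z₀). From the pair, with r = V₁/V₂ = 0.71749,
ln z₀ = (ln z₁ − r·ln z₂)/(1 − r) = (2.2925 − 0.71749×4.1431)/0.28251 = -2.4074 → z₀ = 0.09005 m
V₃ = V₁ · ln(z₃/z₀)/ln(z₁/z₀) = 16.0 × 6.9964/4.6999 = 23.8180 m/s

23.8 m/s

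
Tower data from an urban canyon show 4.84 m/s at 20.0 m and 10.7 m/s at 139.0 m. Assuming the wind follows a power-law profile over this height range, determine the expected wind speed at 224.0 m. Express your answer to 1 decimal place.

13.0 m/s

First find α: α = ln(V₂/V₁)/ln(z₂/z₁) = ln(10.7/4.84)/ln(139.0/20.0) = 0.79333/1.93874 = 0.4092
Extrapolate from 139.0 m to 224.0 m: V₃ = 10.7 × (224.0/139.0)^0.4092 = 10.7 × 1.2156 = 13.0072 m/s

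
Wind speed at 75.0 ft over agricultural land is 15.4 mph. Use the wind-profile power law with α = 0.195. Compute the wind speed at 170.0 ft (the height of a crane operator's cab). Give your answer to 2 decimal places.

Power-law profile: V₂ = V₁ · (z₂/z₁)^α
V₂ = 15.4 × (170.0/75.0)^0.195 = 15.4 × (2.2667)^0.195
    = 15.4 × 1.1730 = 18.0643 mph

18.06 mph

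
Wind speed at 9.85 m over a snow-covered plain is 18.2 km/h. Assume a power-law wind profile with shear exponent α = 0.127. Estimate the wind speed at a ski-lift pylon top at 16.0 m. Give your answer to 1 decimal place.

Power-law profile: V₂ = V₁ · (z₂/z₁)^α
V₂ = 18.2 × (16.0/9.85)^0.127 = 18.2 × (1.6244)^0.127
    = 18.2 × 1.0635 = 19.3566 km/h

19.4 km/h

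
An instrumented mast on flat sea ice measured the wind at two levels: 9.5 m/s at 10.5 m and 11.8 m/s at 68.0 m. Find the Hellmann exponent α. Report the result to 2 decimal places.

Power law: V₂/V₁ = (z₂/z₁)^α ⇒ α = ln(V₂/V₁) / ln(z₂/z₁)
α = ln(11.8/9.5) / ln(68.0/10.5) = ln(1.2421) / ln(6.4762)
  = 0.21681 / 1.86813 = 0.11606

α ≈ 0.12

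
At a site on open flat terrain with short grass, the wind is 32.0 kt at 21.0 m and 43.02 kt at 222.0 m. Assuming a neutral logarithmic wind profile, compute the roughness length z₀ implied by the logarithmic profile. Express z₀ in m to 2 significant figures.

Log law: V(z) ∝ ln(z/z₀). With r = V₁/V₂ = 32.0/43.02 = 0.74384,
r · ln(z₂/z₀) = ln(z₁/z₀) ⇒ ln z₀ = (ln z₁ − r·ln z₂)/(1 − r)
ln z₀ = (3.04452 − 0.74384×5.40268) / 0.25616 = -3.8031
z₀ = exp(-3.8031) = 0.02230 m

z₀ ≈ 0.022 m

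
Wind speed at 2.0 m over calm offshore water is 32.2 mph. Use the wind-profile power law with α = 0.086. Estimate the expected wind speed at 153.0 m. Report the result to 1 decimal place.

46.8 mph

Power-law profile: V₂ = V₁ · (z₂/z₁)^α
V₂ = 32.2 × (153.0/2.0)^0.086 = 32.2 × (76.5000)^0.086
    = 32.2 × 1.4521 = 46.7574 mph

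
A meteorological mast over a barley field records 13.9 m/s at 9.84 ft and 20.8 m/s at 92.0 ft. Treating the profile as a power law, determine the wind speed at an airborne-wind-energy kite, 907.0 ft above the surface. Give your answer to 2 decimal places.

31.42 m/s

First find α: α = ln(V₂/V₁)/ln(z₂/z₁) = ln(20.8/13.9)/ln(92.0/9.84) = 0.40306/2.23533 = 0.1803
Extrapolate from 92.0 ft to 907.0 ft: V₃ = 20.8 × (907.0/92.0)^0.1803 = 20.8 × 1.5108 = 31.4242 m/s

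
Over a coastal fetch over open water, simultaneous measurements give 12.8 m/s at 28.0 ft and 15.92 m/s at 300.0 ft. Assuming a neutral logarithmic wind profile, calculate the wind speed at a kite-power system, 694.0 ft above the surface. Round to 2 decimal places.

17.02 m/s

Log law: V ∝ ln(z/z₀). From the pair, with r = V₁/V₂ = 0.80402,
ln z₀ = (ln z₁ − r·ln z₂)/(1 − r) = (3.3322 − 0.80402×5.7038)/0.19598 = -6.3973 → z₀ = 0.001666 ft
V₃ = V₁ · ln(z₃/z₀)/ln(z₁/z₀) = 12.8 × 12.9398/9.7296 = 17.0234 m/s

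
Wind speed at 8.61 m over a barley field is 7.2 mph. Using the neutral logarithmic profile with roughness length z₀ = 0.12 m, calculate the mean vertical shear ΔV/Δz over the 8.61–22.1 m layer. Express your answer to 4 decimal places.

Log law: V₂ = V₁ · ln(z₂/z₀)/ln(z₁/z₀) = 7.2 × 5.2158/4.2732 = 8.7883 mph
ΔV/Δz = (8.7883 − 7.2)/(22.1 − 8.61) = 1.5883/13.4900 = 0.11774 mph/m

0.1177 mph/m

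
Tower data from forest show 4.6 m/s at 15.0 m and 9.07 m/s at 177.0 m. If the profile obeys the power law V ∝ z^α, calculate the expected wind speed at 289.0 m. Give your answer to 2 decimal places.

First find α: α = ln(V₂/V₁)/ln(z₂/z₁) = ln(9.07/4.6)/ln(177.0/15.0) = 0.67892/2.46810 = 0.2751
Extrapolate from 177.0 m to 289.0 m: V₃ = 9.07 × (289.0/177.0)^0.2751 = 9.07 × 1.1444 = 10.3795 m/s

10.38 m/s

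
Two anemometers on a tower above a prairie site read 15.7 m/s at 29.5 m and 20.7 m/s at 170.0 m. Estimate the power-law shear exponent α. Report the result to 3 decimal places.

α ≈ 0.158

Power law: V₂/V₁ = (z₂/z₁)^α ⇒ α = ln(V₂/V₁) / ln(z₂/z₁)
α = ln(20.7/15.7) / ln(170.0/29.5) = ln(1.3185) / ln(5.7627)
  = 0.27647 / 1.75141 = 0.15786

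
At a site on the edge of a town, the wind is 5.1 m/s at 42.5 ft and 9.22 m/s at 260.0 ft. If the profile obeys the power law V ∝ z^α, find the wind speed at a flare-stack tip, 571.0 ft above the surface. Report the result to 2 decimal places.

First find α: α = ln(V₂/V₁)/ln(z₂/z₁) = ln(9.22/5.1)/ln(260.0/42.5) = 0.59213/1.81118 = 0.3269
Extrapolate from 260.0 ft to 571.0 ft: V₃ = 9.22 × (571.0/260.0)^0.3269 = 9.22 × 1.2933 = 11.9243 m/s

11.92 m/s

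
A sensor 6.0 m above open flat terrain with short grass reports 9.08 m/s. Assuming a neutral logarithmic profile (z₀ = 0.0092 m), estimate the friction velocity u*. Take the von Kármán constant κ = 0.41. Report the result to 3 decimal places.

u* ≈ 0.574 m/s

Log law: V(z) = (u*/κ) · ln(z/z₀) ⇒ u* = κ · V / ln(z/z₀)
u* = 0.41 × 9.08 / ln(6.0/0.0092) = 0.41 × 9.08 / 6.4803
   = 3.7228 / 6.4803 = 0.5745 m/s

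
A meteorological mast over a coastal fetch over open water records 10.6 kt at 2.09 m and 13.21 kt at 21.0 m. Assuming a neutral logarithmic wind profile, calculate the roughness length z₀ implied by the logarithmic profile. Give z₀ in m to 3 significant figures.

Log law: V(z) ∝ ln(z/z₀). With r = V₁/V₂ = 10.6/13.21 = 0.80242,
r · ln(z₂/z₀) = ln(z₁/z₀) ⇒ ln z₀ = (ln z₁ − r·ln z₂)/(1 − r)
ln z₀ = (0.73716 − 0.80242×3.04452) / 0.19758 = -8.6337
z₀ = exp(-8.6337) = 0.0001780 m

z₀ ≈ 0.000178 m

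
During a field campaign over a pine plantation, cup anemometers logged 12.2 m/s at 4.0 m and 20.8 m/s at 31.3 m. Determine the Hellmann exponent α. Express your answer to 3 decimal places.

α ≈ 0.259

Power law: V₂/V₁ = (z₂/z₁)^α ⇒ α = ln(V₂/V₁) / ln(z₂/z₁)
α = ln(20.8/12.2) / ln(31.3/4.0) = ln(1.7049) / ln(7.8250)
  = 0.53352 / 2.05732 = 0.25933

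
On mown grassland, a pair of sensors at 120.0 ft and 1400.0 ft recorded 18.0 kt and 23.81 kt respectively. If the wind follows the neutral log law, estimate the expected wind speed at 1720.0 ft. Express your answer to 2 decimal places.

24.30 kt

Log law: V ∝ ln(z/z₀). From the pair, with r = V₁/V₂ = 0.75598,
ln z₀ = (ln z₁ − r·ln z₂)/(1 − r) = (4.7875 − 0.75598×7.2442)/0.24402 = -2.8237 → z₀ = 0.05938 ft
V₃ = V₁ · ln(z₃/z₀)/ln(z₁/z₀) = 18.0 × 10.2738/7.6112 = 24.2968 kt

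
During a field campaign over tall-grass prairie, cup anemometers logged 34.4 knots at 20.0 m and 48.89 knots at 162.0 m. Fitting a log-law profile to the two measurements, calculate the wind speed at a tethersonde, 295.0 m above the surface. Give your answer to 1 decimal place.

Log law: V ∝ ln(z/z₀). From the pair, with r = V₁/V₂ = 0.70362,
ln z₀ = (ln z₁ − r·ln z₂)/(1 − r) = (2.9957 − 0.70362×5.0876)/0.29638 = -1.9705 → z₀ = 0.1394 m
V₃ = V₁ · ln(z₃/z₀)/ln(z₁/z₀) = 34.4 × 7.6574/4.9662 = 53.0418 knots

53.0 knots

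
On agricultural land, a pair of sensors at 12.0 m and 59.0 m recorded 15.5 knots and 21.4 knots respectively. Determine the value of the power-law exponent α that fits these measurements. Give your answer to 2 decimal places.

α ≈ 0.20

Power law: V₂/V₁ = (z₂/z₁)^α ⇒ α = ln(V₂/V₁) / ln(z₂/z₁)
α = ln(21.4/15.5) / ln(59.0/12.0) = ln(1.3806) / ln(4.9167)
  = 0.32255 / 1.59263 = 0.20253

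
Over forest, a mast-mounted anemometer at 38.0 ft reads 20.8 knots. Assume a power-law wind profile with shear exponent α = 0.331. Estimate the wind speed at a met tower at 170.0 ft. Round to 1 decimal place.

34.2 knots

Power-law profile: V₂ = V₁ · (z₂/z₁)^α
V₂ = 20.8 × (170.0/38.0)^0.331 = 20.8 × (4.4737)^0.331
    = 20.8 × 1.6420 = 34.1534 knots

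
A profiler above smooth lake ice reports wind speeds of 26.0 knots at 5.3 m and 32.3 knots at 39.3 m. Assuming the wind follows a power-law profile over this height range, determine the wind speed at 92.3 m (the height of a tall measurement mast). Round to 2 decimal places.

First find α: α = ln(V₂/V₁)/ln(z₂/z₁) = ln(32.3/26.0)/ln(39.3/5.3) = 0.21697/2.00352 = 0.1083
Extrapolate from 39.3 m to 92.3 m: V₃ = 32.3 × (92.3/39.3)^0.1083 = 32.3 × 1.0969 = 35.4290 knots

35.43 knots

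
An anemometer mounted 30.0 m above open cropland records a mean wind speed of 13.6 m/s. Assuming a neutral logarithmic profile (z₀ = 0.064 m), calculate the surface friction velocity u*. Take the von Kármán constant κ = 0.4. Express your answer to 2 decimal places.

Log law: V(z) = (u*/κ) · ln(z/z₀) ⇒ u* = κ · V / ln(z/z₀)
u* = 0.4 × 13.6 / ln(30.0/0.064) = 0.4 × 13.6 / 6.1501
   = 5.4400 / 6.1501 = 0.8845 m/s

u* ≈ 0.88 m/s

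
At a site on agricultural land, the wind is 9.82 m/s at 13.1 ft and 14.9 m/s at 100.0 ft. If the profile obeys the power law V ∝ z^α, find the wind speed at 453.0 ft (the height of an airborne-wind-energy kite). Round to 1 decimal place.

First find α: α = ln(V₂/V₁)/ln(z₂/z₁) = ln(14.9/9.82)/ln(100.0/13.1) = 0.41694/2.03256 = 0.2051
Extrapolate from 100.0 ft to 453.0 ft: V₃ = 14.9 × (453.0/100.0)^0.2051 = 14.9 × 1.3633 = 20.3129 m/s

20.3 m/s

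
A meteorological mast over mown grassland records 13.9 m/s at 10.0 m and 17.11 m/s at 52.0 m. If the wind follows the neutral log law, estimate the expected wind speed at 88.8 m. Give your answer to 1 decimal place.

18.2 m/s

Log law: V ∝ ln(z/z₀). From the pair, with r = V₁/V₂ = 0.81239,
ln z₀ = (ln z₁ − r·ln z₂)/(1 − r) = (2.3026 − 0.81239×3.9512)/0.18761 = -4.8365 → z₀ = 0.007935 m
V₃ = V₁ · ln(z₃/z₀)/ln(z₁/z₀) = 13.9 × 9.3229/7.1391 = 18.1519 m/s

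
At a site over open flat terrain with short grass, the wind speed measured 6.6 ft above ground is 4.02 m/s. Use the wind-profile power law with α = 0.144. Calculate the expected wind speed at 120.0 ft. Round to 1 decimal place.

Power-law profile: V₂ = V₁ · (z₂/z₁)^α
V₂ = 4.02 × (120.0/6.6)^0.144 = 4.02 × (18.1818)^0.144
    = 4.02 × 1.5184 = 6.1040 m/s

6.1 m/s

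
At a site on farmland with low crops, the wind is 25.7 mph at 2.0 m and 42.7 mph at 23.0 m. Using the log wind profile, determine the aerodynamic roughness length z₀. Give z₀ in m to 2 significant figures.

z₀ ≈ 0.050 m

Log law: V(z) ∝ ln(z/z₀). With r = V₁/V₂ = 25.7/42.7 = 0.60187,
r · ln(z₂/z₀) = ln(z₁/z₀) ⇒ ln z₀ = (ln z₁ − r·ln z₂)/(1 − r)
ln z₀ = (0.69315 − 0.60187×3.13549) / 0.39813 = -2.9991
z₀ = exp(-2.9991) = 0.04983 m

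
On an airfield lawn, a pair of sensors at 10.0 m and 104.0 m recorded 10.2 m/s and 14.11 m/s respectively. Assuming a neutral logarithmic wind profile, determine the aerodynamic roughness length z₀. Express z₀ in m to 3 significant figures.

Log law: V(z) ∝ ln(z/z₀). With r = V₁/V₂ = 10.2/14.11 = 0.72289,
r · ln(z₂/z₀) = ln(z₁/z₀) ⇒ ln z₀ = (ln z₁ − r·ln z₂)/(1 − r)
ln z₀ = (2.30259 − 0.72289×4.64439) / 0.27711 = -3.8065
z₀ = exp(-3.8065) = 0.02223 m

z₀ ≈ 0.0222 m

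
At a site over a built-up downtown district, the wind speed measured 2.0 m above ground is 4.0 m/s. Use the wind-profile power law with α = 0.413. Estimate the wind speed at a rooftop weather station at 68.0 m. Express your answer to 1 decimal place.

17.2 m/s

Power-law profile: V₂ = V₁ · (z₂/z₁)^α
V₂ = 4.0 × (68.0/2.0)^0.413 = 4.0 × (34.0000)^0.413
    = 4.0 × 4.2904 = 17.1617 m/s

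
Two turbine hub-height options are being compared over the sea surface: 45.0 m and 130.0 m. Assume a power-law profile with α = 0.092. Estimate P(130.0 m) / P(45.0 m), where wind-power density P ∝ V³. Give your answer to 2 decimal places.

1.34

Speed ratio: V_B/V_A = (z_B/z_A)^α = (130.0/45.0)^0.092 = (2.8889)^0.092 = 1.10252
Power-density ratio: P_B/P_A = (V_B/V_A)³ = (1.10252)³ = 1.34018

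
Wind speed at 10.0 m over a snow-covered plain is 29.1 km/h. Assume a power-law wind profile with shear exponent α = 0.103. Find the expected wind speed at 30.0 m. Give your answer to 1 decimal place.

32.6 km/h

Power-law profile: V₂ = V₁ · (z₂/z₁)^α
V₂ = 29.1 × (30.0/10.0)^0.103 = 29.1 × (3.0000)^0.103
    = 29.1 × 1.1198 = 32.5864 km/h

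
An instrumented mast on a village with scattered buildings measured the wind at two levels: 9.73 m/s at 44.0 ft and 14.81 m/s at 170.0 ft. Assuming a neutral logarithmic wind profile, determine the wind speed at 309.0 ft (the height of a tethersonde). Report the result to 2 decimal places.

17.06 m/s

Log law: V ∝ ln(z/z₀). From the pair, with r = V₁/V₂ = 0.65699,
ln z₀ = (ln z₁ − r·ln z₂)/(1 − r) = (3.7842 − 0.65699×5.1358)/0.34301 = 1.1954 → z₀ = 3.305 ft
V₃ = V₁ · ln(z₃/z₀)/ln(z₁/z₀) = 9.73 × 4.5380/2.5888 = 17.0559 m/s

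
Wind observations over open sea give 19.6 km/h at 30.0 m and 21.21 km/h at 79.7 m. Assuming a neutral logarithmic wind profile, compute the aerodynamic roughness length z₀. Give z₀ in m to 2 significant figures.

Log law: V(z) ∝ ln(z/z₀). With r = V₁/V₂ = 19.6/21.21 = 0.92409,
r · ln(z₂/z₀) = ln(z₁/z₀) ⇒ ln z₀ = (ln z₁ − r·ln z₂)/(1 − r)
ln z₀ = (3.40120 − 0.92409×4.37827) / 0.07591 = -8.4936
z₀ = exp(-8.4936) = 0.0002048 m

z₀ ≈ 0.00020 m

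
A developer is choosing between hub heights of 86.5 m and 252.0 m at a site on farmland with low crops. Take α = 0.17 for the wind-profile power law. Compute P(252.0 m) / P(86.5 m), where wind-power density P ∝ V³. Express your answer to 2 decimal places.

1.73

Speed ratio: V_B/V_A = (z_B/z_A)^α = (252.0/86.5)^0.17 = (2.9133)^0.17 = 1.19935
Power-density ratio: P_B/P_A = (V_B/V_A)³ = (1.19935)³ = 1.72519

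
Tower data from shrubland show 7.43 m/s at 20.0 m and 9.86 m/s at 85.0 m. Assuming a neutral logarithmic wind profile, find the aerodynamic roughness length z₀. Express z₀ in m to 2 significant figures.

z₀ ≈ 0.24 m

Log law: V(z) ∝ ln(z/z₀). With r = V₁/V₂ = 7.43/9.86 = 0.75355,
r · ln(z₂/z₀) = ln(z₁/z₀) ⇒ ln z₀ = (ln z₁ − r·ln z₂)/(1 − r)
ln z₀ = (2.99573 − 0.75355×4.44265) / 0.24645 = -1.4284
z₀ = exp(-1.4284) = 0.2397 m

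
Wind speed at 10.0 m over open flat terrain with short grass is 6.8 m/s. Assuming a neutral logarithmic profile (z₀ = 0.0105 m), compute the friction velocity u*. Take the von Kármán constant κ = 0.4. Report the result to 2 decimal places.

Log law: V(z) = (u*/κ) · ln(z/z₀) ⇒ u* = κ · V / ln(z/z₀)
u* = 0.4 × 6.8 / ln(10.0/0.0105) = 0.4 × 6.8 / 6.8590
   = 2.7200 / 6.8590 = 0.3966 m/s

u* ≈ 0.40 m/s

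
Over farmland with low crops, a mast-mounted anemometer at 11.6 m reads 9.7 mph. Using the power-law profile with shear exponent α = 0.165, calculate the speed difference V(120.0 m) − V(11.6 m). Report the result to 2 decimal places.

Power law: V₂ = V₁ · (z₂/z₁)^α = 9.7 × (10.3448)^0.165 = 14.2627 mph
ΔV = 14.2627 − 9.7 = 4.5627 mph

4.56 mph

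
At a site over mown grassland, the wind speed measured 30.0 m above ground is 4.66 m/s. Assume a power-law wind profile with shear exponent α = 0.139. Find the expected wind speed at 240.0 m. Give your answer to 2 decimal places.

6.22 m/s

Power-law profile: V₂ = V₁ · (z₂/z₁)^α
V₂ = 4.66 × (240.0/30.0)^0.139 = 4.66 × (8.0000)^0.139
    = 4.66 × 1.3351 = 6.2218 m/s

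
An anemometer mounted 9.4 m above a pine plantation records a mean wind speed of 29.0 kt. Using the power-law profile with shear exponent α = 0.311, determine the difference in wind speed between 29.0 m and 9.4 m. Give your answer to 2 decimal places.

Power law: V₂ = V₁ · (z₂/z₁)^α = 29.0 × (3.0851)^0.311 = 41.1681 kt
ΔV = 41.1681 − 29.0 = 12.1681 kt

12.17 kt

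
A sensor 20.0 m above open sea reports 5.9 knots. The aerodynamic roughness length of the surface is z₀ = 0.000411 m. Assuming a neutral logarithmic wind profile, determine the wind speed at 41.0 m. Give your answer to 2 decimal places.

6.29 knots

Log law: V(z) ∝ ln(z/z₀), so V₂/V₁ = ln(z₂/z₀) / ln(z₁/z₀).
ln(41.0/0.000411) = 11.5105, ln(20.0/0.000411) = 10.7926
V₂ = 5.9 × 11.5105/10.7926 = 5.9 × 1.0665 = 6.2924 knots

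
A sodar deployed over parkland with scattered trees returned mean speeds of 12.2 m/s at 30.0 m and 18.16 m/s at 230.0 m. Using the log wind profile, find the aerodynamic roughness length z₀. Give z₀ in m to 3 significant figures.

z₀ ≈ 0.464 m

Log law: V(z) ∝ ln(z/z₀). With r = V₁/V₂ = 12.2/18.16 = 0.67181,
r · ln(z₂/z₀) = ln(z₁/z₀) ⇒ ln z₀ = (ln z₁ − r·ln z₂)/(1 − r)
ln z₀ = (3.40120 − 0.67181×5.43808) / 0.32819 = -0.7683
z₀ = exp(-0.7683) = 0.4638 m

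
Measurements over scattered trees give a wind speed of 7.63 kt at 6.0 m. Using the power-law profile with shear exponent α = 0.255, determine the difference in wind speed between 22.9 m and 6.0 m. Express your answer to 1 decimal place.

Power law: V₂ = V₁ · (z₂/z₁)^α = 7.63 × (3.8167)^0.255 = 10.7363 kt
ΔV = 10.7363 − 7.63 = 3.1063 kt

3.1 kt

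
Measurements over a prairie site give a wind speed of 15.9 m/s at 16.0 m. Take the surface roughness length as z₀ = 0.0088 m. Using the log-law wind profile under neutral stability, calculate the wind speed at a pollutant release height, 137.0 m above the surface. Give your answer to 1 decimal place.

Log law: V(z) ∝ ln(z/z₀), so V₂/V₁ = ln(z₂/z₀) / ln(z₁/z₀).
ln(137.0/0.0088) = 9.6530, ln(16.0/0.0088) = 7.5056
V₂ = 15.9 × 9.6530/7.5056 = 15.9 × 1.2861 = 20.4491 m/s

20.4 m/s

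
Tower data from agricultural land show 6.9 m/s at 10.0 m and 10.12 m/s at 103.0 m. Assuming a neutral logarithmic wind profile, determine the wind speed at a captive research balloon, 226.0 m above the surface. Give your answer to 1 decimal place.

Log law: V ∝ ln(z/z₀). From the pair, with r = V₁/V₂ = 0.68182,
ln z₀ = (ln z₁ − r·ln z₂)/(1 − r) = (2.3026 − 0.68182×4.6347)/0.31818 = -2.6949 → z₀ = 0.06755 m
V₃ = V₁ · ln(z₃/z₀)/ln(z₁/z₀) = 6.9 × 8.1154/4.9975 = 11.2050 m/s

11.2 m/s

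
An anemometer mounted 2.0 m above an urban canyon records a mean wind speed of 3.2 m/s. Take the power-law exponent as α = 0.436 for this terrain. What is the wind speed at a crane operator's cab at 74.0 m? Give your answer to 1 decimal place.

Power-law profile: V₂ = V₁ · (z₂/z₁)^α
V₂ = 3.2 × (74.0/2.0)^0.436 = 3.2 × (37.0000)^0.436
    = 3.2 × 4.8277 = 15.4485 m/s

15.4 m/s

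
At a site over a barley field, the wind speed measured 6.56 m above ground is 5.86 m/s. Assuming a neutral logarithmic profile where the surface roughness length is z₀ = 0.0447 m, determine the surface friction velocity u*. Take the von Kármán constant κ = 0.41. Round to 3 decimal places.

u* ≈ 0.482 m/s

Log law: V(z) = (u*/κ) · ln(z/z₀) ⇒ u* = κ · V / ln(z/z₀)
u* = 0.41 × 5.86 / ln(6.56/0.0447) = 0.41 × 5.86 / 4.9888
   = 2.4026 / 4.9888 = 0.4816 m/s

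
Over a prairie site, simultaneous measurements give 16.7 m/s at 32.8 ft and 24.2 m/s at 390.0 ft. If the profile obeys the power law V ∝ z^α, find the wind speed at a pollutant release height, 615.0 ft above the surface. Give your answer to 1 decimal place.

25.9 m/s

First find α: α = ln(V₂/V₁)/ln(z₂/z₁) = ln(24.2/16.7)/ln(390.0/32.8) = 0.37094/2.47572 = 0.1498
Extrapolate from 390.0 ft to 615.0 ft: V₃ = 24.2 × (615.0/390.0)^0.1498 = 24.2 × 1.0706 = 25.9092 m/s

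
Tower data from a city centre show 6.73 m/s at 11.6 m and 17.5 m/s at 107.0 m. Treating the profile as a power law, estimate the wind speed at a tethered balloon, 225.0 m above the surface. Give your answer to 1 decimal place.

24.1 m/s

First find α: α = ln(V₂/V₁)/ln(z₂/z₁) = ln(17.5/6.73)/ln(107.0/11.6) = 0.95563/2.22182 = 0.4301
Extrapolate from 107.0 m to 225.0 m: V₃ = 17.5 × (225.0/107.0)^0.4301 = 17.5 × 1.3767 = 24.0922 m/s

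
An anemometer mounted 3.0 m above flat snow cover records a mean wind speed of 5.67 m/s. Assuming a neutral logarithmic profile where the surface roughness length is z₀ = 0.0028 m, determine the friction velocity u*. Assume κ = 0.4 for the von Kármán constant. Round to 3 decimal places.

Log law: V(z) = (u*/κ) · ln(z/z₀) ⇒ u* = κ · V / ln(z/z₀)
u* = 0.4 × 5.67 / ln(3.0/0.0028) = 0.4 × 5.67 / 6.9767
   = 2.2680 / 6.9767 = 0.3251 m/s

u* ≈ 0.325 m/s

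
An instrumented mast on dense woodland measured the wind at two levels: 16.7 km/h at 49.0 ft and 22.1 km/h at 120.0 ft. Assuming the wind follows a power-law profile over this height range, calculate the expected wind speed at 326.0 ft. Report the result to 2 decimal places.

First find α: α = ln(V₂/V₁)/ln(z₂/z₁) = ln(22.1/16.7)/ln(120.0/49.0) = 0.28017/0.89567 = 0.3128
Extrapolate from 120.0 ft to 326.0 ft: V₃ = 22.1 × (326.0/120.0)^0.3128 = 22.1 × 1.3670 = 30.2107 km/h

30.21 km/h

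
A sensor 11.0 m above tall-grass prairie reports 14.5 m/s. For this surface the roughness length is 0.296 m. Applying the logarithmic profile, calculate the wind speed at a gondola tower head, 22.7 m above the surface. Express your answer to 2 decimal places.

17.41 m/s

Log law: V(z) ∝ ln(z/z₀), so V₂/V₁ = ln(z₂/z₀) / ln(z₁/z₀).
ln(22.7/0.296) = 4.3398, ln(11.0/0.296) = 3.6153
V₂ = 14.5 × 4.3398/3.6153 = 14.5 × 1.2004 = 17.4057 m/s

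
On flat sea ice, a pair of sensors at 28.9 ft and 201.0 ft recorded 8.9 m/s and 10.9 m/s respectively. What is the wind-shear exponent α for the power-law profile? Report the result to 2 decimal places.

α ≈ 0.10

Power law: V₂/V₁ = (z₂/z₁)^α ⇒ α = ln(V₂/V₁) / ln(z₂/z₁)
α = ln(10.9/8.9) / ln(201.0/28.9) = ln(1.2247) / ln(6.9550)
  = 0.20271 / 1.93946 = 0.10452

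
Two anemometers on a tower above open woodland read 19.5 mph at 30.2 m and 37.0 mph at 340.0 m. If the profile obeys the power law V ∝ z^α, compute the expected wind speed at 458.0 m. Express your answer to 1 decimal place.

40.0 mph

First find α: α = ln(V₂/V₁)/ln(z₂/z₁) = ln(37.0/19.5)/ln(340.0/30.2) = 0.64050/2.42110 = 0.2646
Extrapolate from 340.0 m to 458.0 m: V₃ = 37.0 × (458.0/340.0)^0.2646 = 37.0 × 1.0820 = 40.0342 mph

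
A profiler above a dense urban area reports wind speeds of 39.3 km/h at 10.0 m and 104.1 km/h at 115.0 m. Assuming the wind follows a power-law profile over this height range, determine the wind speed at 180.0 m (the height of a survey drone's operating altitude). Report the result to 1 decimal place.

124.5 km/h

First find α: α = ln(V₂/V₁)/ln(z₂/z₁) = ln(104.1/39.3)/ln(115.0/10.0) = 0.97413/2.44235 = 0.3988
Extrapolate from 115.0 m to 180.0 m: V₃ = 104.1 × (180.0/115.0)^0.3988 = 104.1 × 1.1957 = 124.4677 km/h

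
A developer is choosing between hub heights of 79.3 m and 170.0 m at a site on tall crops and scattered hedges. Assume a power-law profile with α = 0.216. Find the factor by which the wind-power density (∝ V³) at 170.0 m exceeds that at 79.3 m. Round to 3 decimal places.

1.639

Speed ratio: V_B/V_A = (z_B/z_A)^α = (170.0/79.3)^0.216 = (2.1438)^0.216 = 1.17905
Power-density ratio: P_B/P_A = (V_B/V_A)³ = (1.17905)³ = 1.63909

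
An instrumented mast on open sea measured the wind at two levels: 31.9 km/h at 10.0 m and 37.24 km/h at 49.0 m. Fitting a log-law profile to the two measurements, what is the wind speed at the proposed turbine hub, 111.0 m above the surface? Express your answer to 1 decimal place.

Log law: V ∝ ln(z/z₀). From the pair, with r = V₁/V₂ = 0.85661,
ln z₀ = (ln z₁ − r·ln z₂)/(1 − r) = (2.3026 − 0.85661×3.8918)/0.14339 = -7.1912 → z₀ = 0.0007532 m
V₃ = V₁ · ln(z₃/z₀)/ln(z₁/z₀) = 31.9 × 11.9007/9.4937 = 39.9876 km/h

40.0 km/h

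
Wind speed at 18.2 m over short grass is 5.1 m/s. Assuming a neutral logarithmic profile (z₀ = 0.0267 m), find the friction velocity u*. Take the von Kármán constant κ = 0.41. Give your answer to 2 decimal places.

u* ≈ 0.32 m/s

Log law: V(z) = (u*/κ) · ln(z/z₀) ⇒ u* = κ · V / ln(z/z₀)
u* = 0.41 × 5.1 / ln(18.2/0.0267) = 0.41 × 5.1 / 6.5245
   = 2.0910 / 6.5245 = 0.3205 m/s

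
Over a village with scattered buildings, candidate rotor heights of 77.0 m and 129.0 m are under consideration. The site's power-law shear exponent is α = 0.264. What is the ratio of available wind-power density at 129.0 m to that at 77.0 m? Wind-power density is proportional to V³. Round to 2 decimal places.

1.50

Speed ratio: V_B/V_A = (z_B/z_A)^α = (129.0/77.0)^0.264 = (1.6753)^0.264 = 1.14594
Power-density ratio: P_B/P_A = (V_B/V_A)³ = (1.14594)³ = 1.50483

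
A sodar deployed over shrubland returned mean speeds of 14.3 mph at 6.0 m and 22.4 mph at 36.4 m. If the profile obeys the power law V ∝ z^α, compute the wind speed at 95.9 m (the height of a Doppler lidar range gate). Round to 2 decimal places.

28.51 mph

First find α: α = ln(V₂/V₁)/ln(z₂/z₁) = ln(22.4/14.3)/ln(36.4/6.0) = 0.44880/1.80281 = 0.2489
Extrapolate from 36.4 m to 95.9 m: V₃ = 22.4 × (95.9/36.4)^0.2489 = 22.4 × 1.2727 = 28.5091 mph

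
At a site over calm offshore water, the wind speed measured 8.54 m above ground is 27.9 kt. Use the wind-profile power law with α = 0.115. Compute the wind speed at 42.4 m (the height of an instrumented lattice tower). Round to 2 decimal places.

33.55 kt

Power-law profile: V₂ = V₁ · (z₂/z₁)^α
V₂ = 27.9 × (42.4/8.54)^0.115 = 27.9 × (4.9649)^0.115
    = 27.9 × 1.2023 = 33.5454 kt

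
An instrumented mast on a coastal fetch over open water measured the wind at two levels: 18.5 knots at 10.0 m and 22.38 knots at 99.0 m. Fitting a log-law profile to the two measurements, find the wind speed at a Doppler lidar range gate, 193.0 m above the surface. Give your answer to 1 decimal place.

23.5 knots

Log law: V ∝ ln(z/z₀). From the pair, with r = V₁/V₂ = 0.82663,
ln z₀ = (ln z₁ − r·ln z₂)/(1 − r) = (2.3026 − 0.82663×4.5951)/0.17337 = -8.6283 → z₀ = 0.0001790 m
V₃ = V₁ · ln(z₃/z₀)/ln(z₁/z₀) = 18.5 × 13.8910/10.9309 = 23.5098 knots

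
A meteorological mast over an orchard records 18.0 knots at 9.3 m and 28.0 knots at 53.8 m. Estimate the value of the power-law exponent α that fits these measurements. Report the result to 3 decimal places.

Power law: V₂/V₁ = (z₂/z₁)^α ⇒ α = ln(V₂/V₁) / ln(z₂/z₁)
α = ln(28.0/18.0) / ln(53.8/9.3) = ln(1.5556) / ln(5.7849)
  = 0.44183 / 1.75526 = 0.25172

α ≈ 0.252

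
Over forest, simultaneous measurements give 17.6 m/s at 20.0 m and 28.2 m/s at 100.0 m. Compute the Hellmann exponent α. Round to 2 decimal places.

Power law: V₂/V₁ = (z₂/z₁)^α ⇒ α = ln(V₂/V₁) / ln(z₂/z₁)
α = ln(28.2/17.6) / ln(100.0/20.0) = ln(1.6023) / ln(5.0000)
  = 0.47142 / 1.60944 = 0.29291

α ≈ 0.29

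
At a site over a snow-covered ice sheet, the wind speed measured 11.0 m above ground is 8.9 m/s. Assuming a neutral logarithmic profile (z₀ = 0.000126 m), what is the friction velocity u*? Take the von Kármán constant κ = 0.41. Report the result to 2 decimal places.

u* ≈ 0.32 m/s

Log law: V(z) = (u*/κ) · ln(z/z₀) ⇒ u* = κ · V / ln(z/z₀)
u* = 0.41 × 8.9 / ln(11.0/0.000126) = 0.41 × 8.9 / 11.3771
   = 3.6490 / 11.3771 = 0.3207 m/s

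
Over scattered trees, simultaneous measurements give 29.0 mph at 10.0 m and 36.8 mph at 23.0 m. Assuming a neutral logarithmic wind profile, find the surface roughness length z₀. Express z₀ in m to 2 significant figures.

z₀ ≈ 0.45 m

Log law: V(z) ∝ ln(z/z₀). With r = V₁/V₂ = 29.0/36.8 = 0.78804,
r · ln(z₂/z₀) = ln(z₁/z₀) ⇒ ln z₀ = (ln z₁ − r·ln z₂)/(1 − r)
ln z₀ = (2.30259 − 0.78804×3.13549) / 0.21196 = -0.7941
z₀ = exp(-0.7941) = 0.4520 m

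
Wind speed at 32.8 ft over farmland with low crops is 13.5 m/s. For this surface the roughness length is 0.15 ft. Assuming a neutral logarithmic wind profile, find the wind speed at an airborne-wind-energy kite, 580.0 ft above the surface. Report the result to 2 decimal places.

20.70 m/s

Log law: V(z) ∝ ln(z/z₀), so V₂/V₁ = ln(z₂/z₀) / ln(z₁/z₀).
ln(580.0/0.15) = 8.2601, ln(32.8/0.15) = 5.3875
V₂ = 13.5 × 8.2601/5.3875 = 13.5 × 1.5332 = 20.6981 m/s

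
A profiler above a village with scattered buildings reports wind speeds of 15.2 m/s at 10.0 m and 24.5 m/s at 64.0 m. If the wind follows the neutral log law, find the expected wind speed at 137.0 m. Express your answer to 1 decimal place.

Log law: V ∝ ln(z/z₀). From the pair, with r = V₁/V₂ = 0.62041,
ln z₀ = (ln z₁ − r·ln z₂)/(1 − r) = (2.3026 − 0.62041×4.1589)/0.37959 = -0.7314 → z₀ = 0.4813 m
V₃ = V₁ · ln(z₃/z₀)/ln(z₁/z₀) = 15.2 × 5.6513/3.0339 = 28.3131 m/s

28.3 m/s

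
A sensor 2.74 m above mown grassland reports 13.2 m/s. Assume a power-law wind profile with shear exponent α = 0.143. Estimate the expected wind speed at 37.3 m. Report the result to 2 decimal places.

Power-law profile: V₂ = V₁ · (z₂/z₁)^α
V₂ = 13.2 × (37.3/2.74)^0.143 = 13.2 × (13.6131)^0.143
    = 13.2 × 1.4526 = 19.1748 m/s

19.17 m/s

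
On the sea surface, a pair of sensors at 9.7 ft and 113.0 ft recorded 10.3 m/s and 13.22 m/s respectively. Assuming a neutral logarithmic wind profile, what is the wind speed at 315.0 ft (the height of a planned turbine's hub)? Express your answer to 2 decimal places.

14.44 m/s

Log law: V ∝ ln(z/z₀). From the pair, with r = V₁/V₂ = 0.77912,
ln z₀ = (ln z₁ − r·ln z₂)/(1 − r) = (2.2721 − 0.77912×4.7274)/0.22088 = -6.3886 → z₀ = 0.001681 ft
V₃ = V₁ · ln(z₃/z₀)/ln(z₁/z₀) = 10.3 × 12.1411/8.6607 = 14.4392 m/s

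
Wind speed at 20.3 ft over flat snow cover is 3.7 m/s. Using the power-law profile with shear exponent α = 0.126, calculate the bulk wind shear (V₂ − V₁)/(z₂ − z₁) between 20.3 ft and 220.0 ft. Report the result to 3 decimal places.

0.006 m/s/ft

Power law: V₂ = V₁ · (z₂/z₁)^α = 3.7 × (10.8374)^0.126 = 4.9958 m/s
ΔV/Δz = (4.9958 − 3.7)/(220.0 − 20.3) = 1.2958/199.7000 = 0.00649 m/s/ft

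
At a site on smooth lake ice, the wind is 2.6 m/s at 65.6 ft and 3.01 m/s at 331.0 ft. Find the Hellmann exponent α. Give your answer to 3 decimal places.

Power law: V₂/V₁ = (z₂/z₁)^α ⇒ α = ln(V₂/V₁) / ln(z₂/z₁)
α = ln(3.01/2.6) / ln(331.0/65.6) = ln(1.1577) / ln(5.0457)
  = 0.14643 / 1.61854 = 0.09047

α ≈ 0.090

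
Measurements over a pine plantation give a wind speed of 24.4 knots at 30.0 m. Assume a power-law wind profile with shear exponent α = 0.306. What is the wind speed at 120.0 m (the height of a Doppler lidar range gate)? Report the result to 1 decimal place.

Power-law profile: V₂ = V₁ · (z₂/z₁)^α
V₂ = 24.4 × (120.0/30.0)^0.306 = 24.4 × (4.0000)^0.306
    = 24.4 × 1.5284 = 37.2924 knots

37.3 knots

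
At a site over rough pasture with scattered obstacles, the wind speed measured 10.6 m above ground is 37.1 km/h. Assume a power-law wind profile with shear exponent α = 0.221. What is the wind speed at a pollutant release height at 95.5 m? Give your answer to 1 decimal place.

Power-law profile: V₂ = V₁ · (z₂/z₁)^α
V₂ = 37.1 × (95.5/10.6)^0.221 = 37.1 × (9.0094)^0.221
    = 37.1 × 1.6255 = 60.3062 km/h

60.3 km/h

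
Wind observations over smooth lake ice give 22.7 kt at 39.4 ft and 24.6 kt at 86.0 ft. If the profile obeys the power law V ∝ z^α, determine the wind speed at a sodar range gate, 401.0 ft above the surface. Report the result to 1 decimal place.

28.8 kt

First find α: α = ln(V₂/V₁)/ln(z₂/z₁) = ln(24.6/22.7)/ln(86.0/39.4) = 0.08038/0.78058 = 0.1030
Extrapolate from 86.0 ft to 401.0 ft: V₃ = 24.6 × (401.0/86.0)^0.1030 = 24.6 × 1.1718 = 28.8264 kt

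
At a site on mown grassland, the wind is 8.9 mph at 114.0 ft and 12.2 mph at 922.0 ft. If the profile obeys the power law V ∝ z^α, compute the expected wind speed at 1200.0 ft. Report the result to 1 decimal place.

12.7 mph

First find α: α = ln(V₂/V₁)/ln(z₂/z₁) = ln(12.2/8.9)/ln(922.0/114.0) = 0.31538/2.09035 = 0.1509
Extrapolate from 922.0 ft to 1200.0 ft: V₃ = 12.2 × (1200.0/922.0)^0.1509 = 12.2 × 1.0406 = 12.6949 mph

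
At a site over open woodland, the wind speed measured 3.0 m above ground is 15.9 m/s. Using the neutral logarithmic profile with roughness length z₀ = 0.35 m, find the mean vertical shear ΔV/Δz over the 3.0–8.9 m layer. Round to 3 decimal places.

Log law: V₂ = V₁ · ln(z₂/z₀)/ln(z₁/z₀) = 15.9 × 3.2359/2.1484 = 23.9479 m/s
ΔV/Δz = (23.9479 − 15.9)/(8.9 − 3.0) = 8.0479/5.9000 = 1.36404 m/s/m

1.364 m/s/m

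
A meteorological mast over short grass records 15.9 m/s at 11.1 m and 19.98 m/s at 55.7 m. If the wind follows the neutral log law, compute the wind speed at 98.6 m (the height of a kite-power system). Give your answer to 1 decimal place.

21.4 m/s

Log law: V ∝ ln(z/z₀). From the pair, with r = V₁/V₂ = 0.79580,
ln z₀ = (ln z₁ − r·ln z₂)/(1 − r) = (2.4069 − 0.79580×4.0200)/0.20420 = -3.8791 → z₀ = 0.02067 m
V₃ = V₁ · ln(z₃/z₀)/ln(z₁/z₀) = 15.9 × 8.4702/6.2861 = 21.4245 m/s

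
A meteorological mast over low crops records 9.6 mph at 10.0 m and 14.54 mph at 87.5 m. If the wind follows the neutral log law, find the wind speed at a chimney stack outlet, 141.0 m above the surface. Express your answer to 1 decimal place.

Log law: V ∝ ln(z/z₀). From the pair, with r = V₁/V₂ = 0.66025,
ln z₀ = (ln z₁ − r·ln z₂)/(1 − r) = (2.3026 − 0.66025×4.4716)/0.33975 = -1.9126 → z₀ = 0.1477 m
V₃ = V₁ · ln(z₃/z₀)/ln(z₁/z₀) = 9.6 × 6.8613/4.2152 = 15.6266 mph

15.6 mph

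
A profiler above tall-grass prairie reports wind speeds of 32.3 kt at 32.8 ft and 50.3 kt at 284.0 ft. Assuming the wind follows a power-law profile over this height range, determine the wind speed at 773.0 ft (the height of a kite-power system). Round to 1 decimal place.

61.8 kt

First find α: α = ln(V₂/V₁)/ln(z₂/z₁) = ln(50.3/32.3)/ln(284.0/32.8) = 0.44294/2.15855 = 0.2052
Extrapolate from 284.0 ft to 773.0 ft: V₃ = 50.3 × (773.0/284.0)^0.2052 = 50.3 × 1.2281 = 61.7735 kt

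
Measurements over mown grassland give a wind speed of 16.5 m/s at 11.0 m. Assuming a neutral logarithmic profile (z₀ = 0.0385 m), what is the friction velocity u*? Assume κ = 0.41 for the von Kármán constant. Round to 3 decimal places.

Log law: V(z) = (u*/κ) · ln(z/z₀) ⇒ u* = κ · V / ln(z/z₀)
u* = 0.41 × 16.5 / ln(11.0/0.0385) = 0.41 × 16.5 / 5.6550
   = 6.7650 / 5.6550 = 1.1963 m/s

u* ≈ 1.196 m/s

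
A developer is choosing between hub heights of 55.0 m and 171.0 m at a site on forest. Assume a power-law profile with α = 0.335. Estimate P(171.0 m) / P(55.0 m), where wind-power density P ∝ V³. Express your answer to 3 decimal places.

Speed ratio: V_B/V_A = (z_B/z_A)^α = (171.0/55.0)^0.335 = (3.1091)^0.335 = 1.46229
Power-density ratio: P_B/P_A = (V_B/V_A)³ = (1.46229)³ = 3.12677

3.127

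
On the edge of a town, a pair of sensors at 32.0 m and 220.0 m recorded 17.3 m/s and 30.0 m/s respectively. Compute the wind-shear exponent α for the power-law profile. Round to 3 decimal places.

α ≈ 0.286

Power law: V₂/V₁ = (z₂/z₁)^α ⇒ α = ln(V₂/V₁) / ln(z₂/z₁)
α = ln(30.0/17.3) / ln(220.0/32.0) = ln(1.7341) / ln(6.8750)
  = 0.55049 / 1.92789 = 0.28554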